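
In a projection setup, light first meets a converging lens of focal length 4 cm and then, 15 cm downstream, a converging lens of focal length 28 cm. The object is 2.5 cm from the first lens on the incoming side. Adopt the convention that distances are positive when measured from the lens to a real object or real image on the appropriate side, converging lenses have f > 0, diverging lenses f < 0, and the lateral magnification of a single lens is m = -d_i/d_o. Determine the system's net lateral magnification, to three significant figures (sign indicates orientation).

Lens 1: 1/d_i1 = 1/f_1 - 1/d_o1 = 1/4 - 1/2.5 = -0.15000 cm^-1, so d_i1 = -6.667 cm.
m_1 = -(-6.667)/2.5 = 2.6667.
The intermediate image is virtual, 6.667 cm to the left of lens 1, so d_o2 = L - d_i1 = 15 - (-6.667) = 21.667 cm.
Lens 2: 1/d_i2 = 1/f_2 - 1/d_o2 = 1/28 - 1/(21.667) = -0.01044 cm^-1, so d_i2 = -95.789 cm.
m_2 = -(-95.789)/(21.667) = 4.4211.
The system's lateral magnification is m_1 m_2 = (2.6667)(4.4211) = 11.7895.

11.8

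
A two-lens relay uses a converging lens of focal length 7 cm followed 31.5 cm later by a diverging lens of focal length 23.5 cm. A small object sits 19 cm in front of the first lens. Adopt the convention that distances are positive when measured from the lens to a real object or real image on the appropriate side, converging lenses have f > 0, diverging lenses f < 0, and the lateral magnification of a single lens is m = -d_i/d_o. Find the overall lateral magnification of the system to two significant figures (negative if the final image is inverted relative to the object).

-0.31

First lens: d_i1 = 1/(1/7 - 1/19) = 11.083 cm.
m_1 = -(11.083)/19 = -0.5833.
The intermediate image is 11.083 cm to the right of lens 1, so d_o2 = L - d_i1 = 31.5 - 11.083 = 20.417 cm.
Second lens: d_i2 = 1/(1/(-23.5) - 1/(20.417)) = -10.925 cm.
m_2 = -(-10.925)/(20.417) = 0.5351.
Total m = m_1 x m_2 = (-0.5833)(0.5351) = -0.3121.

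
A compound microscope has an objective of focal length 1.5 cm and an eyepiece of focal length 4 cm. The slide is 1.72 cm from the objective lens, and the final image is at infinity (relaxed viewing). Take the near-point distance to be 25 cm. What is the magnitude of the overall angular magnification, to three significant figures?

42.6

Objective: 1/d_i = 1/f_obj - 1/d_o = 1/1.5 - 1/1.72 = 0.08527 cm^-1, so d_i = 11.727 cm.
m_obj = -d_i/d_o = -11.727/1.72 = -6.818.
Eyepiece angular magnification (image at infinity): M_eye = D/f_e = 25/4 = 6.250.
Overall M = m_obj x M_eye = (-6.818)(6.250) = -42.61.
|M| = 42.61.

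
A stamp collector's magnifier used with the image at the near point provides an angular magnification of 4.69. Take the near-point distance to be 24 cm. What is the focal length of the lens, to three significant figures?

6.50 cm

For the image at the near point, M = 1 + D/f.
f = D/(M - 1) = 24/(4.69 - 1) = 6.504 cm.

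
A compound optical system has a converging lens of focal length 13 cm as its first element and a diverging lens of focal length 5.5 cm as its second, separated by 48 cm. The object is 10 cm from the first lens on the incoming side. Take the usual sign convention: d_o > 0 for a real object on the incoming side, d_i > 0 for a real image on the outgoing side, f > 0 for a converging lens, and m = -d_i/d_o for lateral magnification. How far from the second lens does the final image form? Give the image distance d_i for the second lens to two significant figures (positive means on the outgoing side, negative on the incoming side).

-5.2 cm

First lens: d_i1 = 1/(1/13 - 1/10) = -43.333 cm.
With d_i1 < 0 the first image is virtual and lies on the object side; the object distance for lens 2 is d_o2 = 48 - (-43.333) = 91.333 cm.
Second lens: d_i2 = 1/(1/(-5.5) - 1/(91.333)) = -5.188 cm.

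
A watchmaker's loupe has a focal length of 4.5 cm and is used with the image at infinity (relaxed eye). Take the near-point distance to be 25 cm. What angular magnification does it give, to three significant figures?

M = D/f = 25/4.5 = 5.556.

5.56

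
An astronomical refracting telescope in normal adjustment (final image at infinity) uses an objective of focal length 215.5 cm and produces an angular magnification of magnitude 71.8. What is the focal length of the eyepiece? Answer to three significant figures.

|M| = f_obj/f_eye, so f_eye = f_obj/|M| = 215.5/71.8 = 3.001 cm.

3.00 cm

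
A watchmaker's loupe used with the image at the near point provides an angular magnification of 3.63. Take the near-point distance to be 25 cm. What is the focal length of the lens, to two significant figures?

For the image at the near point, M = 1 + D/f.
f = D/(M - 1) = 25/(3.63 - 1) = 9.506 cm.

9.5 cm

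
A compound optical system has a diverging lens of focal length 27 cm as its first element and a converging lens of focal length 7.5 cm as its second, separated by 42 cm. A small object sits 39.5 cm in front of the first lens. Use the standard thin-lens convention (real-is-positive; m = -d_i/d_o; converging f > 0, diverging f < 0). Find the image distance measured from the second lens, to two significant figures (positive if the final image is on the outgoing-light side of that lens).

Lens 1: 1/d_i1 = 1/f_1 - 1/d_o1 = 1/(-27) - 1/39.5 = -0.06235 cm^-1, so d_i1 = -16.038 cm.
With d_i1 < 0 the first image is virtual and lies on the object side; the object distance for lens 2 is d_o2 = 42 - (-16.038) = 58.038 cm.
Lens 2: 1/d_i2 = 1/f_2 - 1/d_o2 = 1/7.5 - 1/(58.038) = 0.11610 cm^-1, so d_i2 = 8.613 cm.

8.6 cm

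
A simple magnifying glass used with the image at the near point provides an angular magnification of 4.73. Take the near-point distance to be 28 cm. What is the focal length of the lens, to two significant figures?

For the image at the near point, M = 1 + D/f.
f = D/(M - 1) = 28/(4.73 - 1) = 7.507 cm.

7.5 cm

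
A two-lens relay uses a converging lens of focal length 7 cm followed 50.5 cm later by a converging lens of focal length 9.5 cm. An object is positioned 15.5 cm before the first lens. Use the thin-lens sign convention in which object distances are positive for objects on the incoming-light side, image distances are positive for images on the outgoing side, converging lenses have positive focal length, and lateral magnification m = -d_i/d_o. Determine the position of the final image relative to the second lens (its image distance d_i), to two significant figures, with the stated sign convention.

Applying the thin-lens equation to the first lens, 1/7 = 1/15.5 + 1/d_i1, which gives d_i1 = 12.765 cm.
The intermediate image is 12.765 cm to the right of lens 1, so d_o2 = L - d_i1 = 50.5 - 12.765 = 37.735 cm.
Applying the thin-lens equation again with f_2 = 9.5 cm and d_o2 = 37.735 cm gives d_i2 = 12.696 cm.

13 cm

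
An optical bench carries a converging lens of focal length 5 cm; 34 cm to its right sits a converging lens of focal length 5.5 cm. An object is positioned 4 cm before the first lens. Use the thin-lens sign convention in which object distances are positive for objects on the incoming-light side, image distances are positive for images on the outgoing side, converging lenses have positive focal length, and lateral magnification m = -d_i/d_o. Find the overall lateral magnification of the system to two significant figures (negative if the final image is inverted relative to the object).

Lens 1: 1/d_i1 = 1/f_1 - 1/d_o1 = 1/5 - 1/4 = -0.05000 cm^-1, so d_i1 = -20.000 cm.
m_1 = -(-20.000)/4 = 5.0000.
With d_i1 < 0 the first image is virtual and lies on the object side; the object distance for lens 2 is d_o2 = 34 - (-20.000) = 54.000 cm.
Lens 2: 1/d_i2 = 1/f_2 - 1/d_o2 = 1/5.5 - 1/(54.000) = 0.16330 cm^-1, so d_i2 = 6.124 cm.
m_2 = -(6.124)/(54.000) = -0.1134.
Overall magnification: m = m_1 m_2 = -0.5670.

-0.57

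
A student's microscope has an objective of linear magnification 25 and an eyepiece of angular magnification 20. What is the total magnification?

500

The overall magnification of a compound microscope is the product of the objective and eyepiece magnifications:
M = M_obj x M_eye = 25 x 20 = 500.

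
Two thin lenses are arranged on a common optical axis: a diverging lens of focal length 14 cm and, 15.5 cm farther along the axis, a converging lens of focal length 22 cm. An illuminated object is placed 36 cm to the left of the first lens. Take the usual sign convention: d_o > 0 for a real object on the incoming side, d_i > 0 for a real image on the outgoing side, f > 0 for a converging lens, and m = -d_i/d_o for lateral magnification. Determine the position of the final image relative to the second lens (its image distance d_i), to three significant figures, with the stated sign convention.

157 cm

Lens 1: 1/d_i1 = 1/f_1 - 1/d_o1 = 1/(-14) - 1/36 = -0.09921 cm^-1, so d_i1 = -10.080 cm.
With d_i1 < 0 the first image is virtual and lies on the object side; the object distance for lens 2 is d_o2 = 15.5 - (-10.080) = 25.580 cm.
Lens 2: 1/d_i2 = 1/f_2 - 1/d_o2 = 1/22 - 1/(25.580) = 0.00636 cm^-1, so d_i2 = 157.196 cm.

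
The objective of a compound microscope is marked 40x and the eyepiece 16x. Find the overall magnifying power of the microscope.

640

The overall magnification of a compound microscope is the product of the objective and eyepiece magnifications:
M = M_obj x M_eye = 40 x 16 = 640.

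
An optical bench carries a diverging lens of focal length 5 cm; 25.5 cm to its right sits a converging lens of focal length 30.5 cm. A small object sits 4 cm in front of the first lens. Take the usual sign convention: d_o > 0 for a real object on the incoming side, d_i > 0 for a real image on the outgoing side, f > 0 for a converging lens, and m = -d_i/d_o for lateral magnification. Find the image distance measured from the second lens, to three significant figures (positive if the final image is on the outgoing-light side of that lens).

-304 cm

Applying the thin-lens equation to the first lens, 1/(-5) = 1/4 + 1/d_i1, which gives d_i1 = -2.222 cm.
With d_i1 < 0 the first image is virtual and lies on the object side; the object distance for lens 2 is d_o2 = 25.5 - (-2.222) = 27.722 cm.
Applying the thin-lens equation again with f_2 = 30.5 cm and d_o2 = 27.722 cm gives d_i2 = -304.390 cm.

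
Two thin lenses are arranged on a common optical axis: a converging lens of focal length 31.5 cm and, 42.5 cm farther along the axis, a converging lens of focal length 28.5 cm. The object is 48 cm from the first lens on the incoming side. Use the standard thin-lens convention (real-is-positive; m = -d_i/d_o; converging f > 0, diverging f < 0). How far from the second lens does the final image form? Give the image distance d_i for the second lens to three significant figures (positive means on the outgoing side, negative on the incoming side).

18.0 cm

Lens 1: 1/d_i1 = 1/f_1 - 1/d_o1 = 1/31.5 - 1/48 = 0.01091 cm^-1, so d_i1 = 91.636 cm.
Since 91.636 cm > 42.5 cm, the first image lies past the second lens and serves as a virtual object: d_o2 = L - d_i1 = -49.136 cm.
Lens 2: 1/d_i2 = 1/f_2 - 1/d_o2 = 1/28.5 - 1/(-49.136) = 0.05544 cm^-1, so d_i2 = 18.038 cm.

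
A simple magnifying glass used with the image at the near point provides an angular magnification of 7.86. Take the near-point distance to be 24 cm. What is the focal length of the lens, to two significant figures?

For the image at the near point, M = 1 + D/f.
f = D/(M - 1) = 24/(7.86 - 1) = 3.499 cm.

3.5 cm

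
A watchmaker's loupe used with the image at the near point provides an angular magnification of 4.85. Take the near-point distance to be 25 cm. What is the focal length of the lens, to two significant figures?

For the image at the near point, M = 1 + D/f.
f = D/(M - 1) = 25/(4.85 - 1) = 6.494 cm.

6.5 cm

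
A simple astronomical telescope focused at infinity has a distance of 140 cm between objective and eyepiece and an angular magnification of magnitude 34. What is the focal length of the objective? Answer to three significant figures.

136 cm

In normal adjustment the tube length equals f_obj + f_eye and |M| = f_obj/f_eye.
So f_obj = 34 f_eye and 34 f_eye + f_eye = 140 cm, giving f_eye = 140/35 = 4.000 cm and f_obj = 136.000 cm.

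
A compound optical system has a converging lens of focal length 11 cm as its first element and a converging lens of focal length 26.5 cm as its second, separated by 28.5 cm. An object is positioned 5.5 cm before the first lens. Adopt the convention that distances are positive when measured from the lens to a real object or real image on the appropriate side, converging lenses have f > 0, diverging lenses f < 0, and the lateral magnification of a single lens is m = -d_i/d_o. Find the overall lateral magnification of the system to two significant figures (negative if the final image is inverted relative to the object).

-4.1

Lens 1: 1/d_i1 = 1/f_1 - 1/d_o1 = 1/11 - 1/5.5 = -0.09091 cm^-1, so d_i1 = -11.000 cm.
m_1 = -(-11.000)/5.5 = 2.0000.
The intermediate image is virtual, 11.000 cm to the left of lens 1, so d_o2 = L - d_i1 = 28.5 - (-11.000) = 39.500 cm.
Lens 2: 1/d_i2 = 1/f_2 - 1/d_o2 = 1/26.5 - 1/(39.500) = 0.01242 cm^-1, so d_i2 = 80.519 cm.
m_2 = -(80.519)/(39.500) = -2.0385.
Total m = m_1 x m_2 = (2.0000)(-2.0385) = -4.0769.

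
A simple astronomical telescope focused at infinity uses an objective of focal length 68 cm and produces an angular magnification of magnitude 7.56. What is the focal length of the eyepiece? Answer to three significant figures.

|M| = f_obj/f_eye, so f_eye = f_obj/|M| = 68/7.56 = 8.995 cm.

8.99 cm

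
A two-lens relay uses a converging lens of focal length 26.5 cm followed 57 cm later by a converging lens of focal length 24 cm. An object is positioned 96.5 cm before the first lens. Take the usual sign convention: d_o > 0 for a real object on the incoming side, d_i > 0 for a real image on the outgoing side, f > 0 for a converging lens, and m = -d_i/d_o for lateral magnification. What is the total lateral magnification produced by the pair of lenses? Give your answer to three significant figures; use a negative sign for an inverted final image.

-2.57

First lens: d_i1 = 1/(1/26.5 - 1/96.5) = 36.532 cm.
m_1 = -(36.532)/96.5 = -0.3786.
Object distance for lens 2: d_o2 = 57 - 36.532 = 20.468 cm.
Second lens: d_i2 = 1/(1/24 - 1/(20.468)) = -139.074 cm.
m_2 = -(-139.074)/(20.468) = 6.7947.
Overall magnification: m = m_1 m_2 = -2.5723.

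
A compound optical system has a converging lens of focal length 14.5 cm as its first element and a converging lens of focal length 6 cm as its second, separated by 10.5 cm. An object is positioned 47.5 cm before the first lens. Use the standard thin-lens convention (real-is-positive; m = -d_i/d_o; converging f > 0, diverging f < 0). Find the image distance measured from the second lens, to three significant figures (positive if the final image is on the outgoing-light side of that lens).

3.80 cm

First lens: d_i1 = 1/(1/14.5 - 1/47.5) = 20.871 cm.
Since 20.871 cm > 10.5 cm, the first image lies past the second lens and serves as a virtual object: d_o2 = L - d_i1 = -10.371 cm.
Second lens: d_i2 = 1/(1/6 - 1/(-10.371)) = 3.801 cm.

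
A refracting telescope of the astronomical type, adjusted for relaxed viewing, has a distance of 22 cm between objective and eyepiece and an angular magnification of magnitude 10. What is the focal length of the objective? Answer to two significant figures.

In normal adjustment the tube length equals f_obj + f_eye and |M| = f_obj/f_eye.
So f_obj = 10 f_eye and 10 f_eye + f_eye = 22 cm, giving f_eye = 22/11 = 2.000 cm and f_obj = 20.000 cm.

20 cm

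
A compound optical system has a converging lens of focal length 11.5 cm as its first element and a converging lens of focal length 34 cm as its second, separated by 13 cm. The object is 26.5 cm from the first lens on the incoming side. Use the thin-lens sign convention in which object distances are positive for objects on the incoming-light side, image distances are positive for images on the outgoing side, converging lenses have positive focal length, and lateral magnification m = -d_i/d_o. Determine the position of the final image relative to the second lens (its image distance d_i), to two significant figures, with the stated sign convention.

Applying the thin-lens equation to the first lens, 1/11.5 = 1/26.5 + 1/d_i1, which gives d_i1 = 20.317 cm.
This image would form 20.317 cm past lens 1, i.e. 7.317 cm beyond lens 2, so it is a virtual object for lens 2: d_o2 = 13 - 20.317 = -7.317 cm.
Applying the thin-lens equation again with f_2 = 34 cm and d_o2 = -7.317 cm gives d_i2 = 6.021 cm.

6.0 cm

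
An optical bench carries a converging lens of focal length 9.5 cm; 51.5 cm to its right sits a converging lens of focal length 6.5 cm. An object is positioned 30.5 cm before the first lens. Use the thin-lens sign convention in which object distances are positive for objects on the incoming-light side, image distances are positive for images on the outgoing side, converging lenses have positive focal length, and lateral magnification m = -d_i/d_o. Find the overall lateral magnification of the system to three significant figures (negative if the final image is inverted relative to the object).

0.0942

Applying the thin-lens equation to the first lens, 1/9.5 = 1/30.5 + 1/d_i1, which gives d_i1 = 13.798 cm.
Its lateral magnification is m_1 = -d_i1/d_o1 = -(13.798)/30.5 = -0.4524.
Object distance for lens 2: d_o2 = 51.5 - 13.798 = 37.702 cm.
Applying the thin-lens equation again with f_2 = 6.5 cm and d_o2 = 37.702 cm gives d_i2 = 7.854 cm.
m_2 = -(7.854)/(37.702) = -0.2083.
The system's lateral magnification is m_1 m_2 = (-0.4524)(-0.2083) = 0.0942.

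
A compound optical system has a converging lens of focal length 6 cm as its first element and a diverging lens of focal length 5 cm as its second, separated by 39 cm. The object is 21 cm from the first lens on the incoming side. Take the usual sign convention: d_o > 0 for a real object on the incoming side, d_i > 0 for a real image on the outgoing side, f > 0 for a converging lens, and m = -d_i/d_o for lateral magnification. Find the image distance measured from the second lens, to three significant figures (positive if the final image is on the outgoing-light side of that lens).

First lens: d_i1 = 1/(1/6 - 1/21) = 8.400 cm.
The intermediate image is 8.400 cm to the right of lens 1, so d_o2 = L - d_i1 = 39 - 8.400 = 30.600 cm.
Second lens: d_i2 = 1/(1/(-5) - 1/(30.600)) = -4.298 cm.

-4.30 cm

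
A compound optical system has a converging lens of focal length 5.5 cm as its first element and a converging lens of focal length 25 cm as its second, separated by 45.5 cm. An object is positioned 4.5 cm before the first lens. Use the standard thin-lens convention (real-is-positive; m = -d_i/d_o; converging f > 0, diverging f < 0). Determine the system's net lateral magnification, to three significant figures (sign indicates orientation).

-3.04

Applying the thin-lens equation to the first lens, 1/5.5 = 1/4.5 + 1/d_i1, which gives d_i1 = -24.750 cm.
Its lateral magnification is m_1 = -d_i1/d_o1 = -(-24.750)/4.5 = 5.5000.
The intermediate image is virtual, 24.750 cm to the left of lens 1, so d_o2 = L - d_i1 = 45.5 - (-24.750) = 70.250 cm.
Applying the thin-lens equation again with f_2 = 25 cm and d_o2 = 70.250 cm gives d_i2 = 38.812 cm.
m_2 = -(38.812)/(70.250) = -0.5525.
Overall magnification: m = m_1 m_2 = -3.0387.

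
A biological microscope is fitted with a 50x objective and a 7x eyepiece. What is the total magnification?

The overall magnification of a compound microscope is the product of the objective and eyepiece magnifications:
M = M_obj x M_eye = 50 x 7 = 350.

350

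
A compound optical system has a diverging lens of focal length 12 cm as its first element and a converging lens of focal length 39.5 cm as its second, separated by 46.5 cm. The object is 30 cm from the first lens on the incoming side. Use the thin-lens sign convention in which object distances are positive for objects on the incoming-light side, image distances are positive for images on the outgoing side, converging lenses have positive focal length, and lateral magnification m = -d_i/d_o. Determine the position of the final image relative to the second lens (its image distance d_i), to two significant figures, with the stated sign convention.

First lens: d_i1 = 1/(1/(-12) - 1/30) = -8.571 cm.
The intermediate image is virtual, 8.571 cm to the left of lens 1, so d_o2 = L - d_i1 = 46.5 - (-8.571) = 55.071 cm.
Second lens: d_i2 = 1/(1/39.5 - 1/(55.071)) = 139.700 cm.

140 cm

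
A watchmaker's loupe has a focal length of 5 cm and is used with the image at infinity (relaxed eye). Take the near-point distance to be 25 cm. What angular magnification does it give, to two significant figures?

M = D/f = 25/5 = 5.000.

5.0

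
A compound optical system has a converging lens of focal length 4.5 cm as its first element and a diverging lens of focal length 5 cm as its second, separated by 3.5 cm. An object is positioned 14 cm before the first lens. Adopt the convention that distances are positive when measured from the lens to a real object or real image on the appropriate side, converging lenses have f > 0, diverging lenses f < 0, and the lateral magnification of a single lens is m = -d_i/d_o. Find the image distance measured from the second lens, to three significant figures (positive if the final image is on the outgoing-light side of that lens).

Applying the thin-lens equation to the first lens, 1/4.5 = 1/14 + 1/d_i1, which gives d_i1 = 6.632 cm.
This image would form 6.632 cm past lens 1, i.e. 3.132 cm beyond lens 2, so it is a virtual object for lens 2: d_o2 = 3.5 - 6.632 = -3.132 cm.
Applying the thin-lens equation again with f_2 = -5 cm and d_o2 = -3.132 cm gives d_i2 = 8.380 cm.

8.38 cm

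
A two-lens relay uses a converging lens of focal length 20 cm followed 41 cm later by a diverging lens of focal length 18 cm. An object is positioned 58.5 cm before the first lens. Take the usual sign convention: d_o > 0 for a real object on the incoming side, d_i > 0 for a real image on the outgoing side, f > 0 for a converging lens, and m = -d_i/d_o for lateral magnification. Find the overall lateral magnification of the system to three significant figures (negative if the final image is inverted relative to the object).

-0.327

Lens 1: 1/d_i1 = 1/f_1 - 1/d_o1 = 1/20 - 1/58.5 = 0.03291 cm^-1, so d_i1 = 30.390 cm.
m_1 = -(30.390)/58.5 = -0.5195.
The intermediate image is 30.390 cm to the right of lens 1, so d_o2 = L - d_i1 = 41 - 30.390 = 10.610 cm.
Lens 2: 1/d_i2 = 1/f_2 - 1/d_o2 = 1/(-18) - 1/(10.610) = -0.14980 cm^-1, so d_i2 = -6.675 cm.
m_2 = -(-6.675)/(10.610) = 0.6291.
Overall magnification: m = m_1 m_2 = -0.3268.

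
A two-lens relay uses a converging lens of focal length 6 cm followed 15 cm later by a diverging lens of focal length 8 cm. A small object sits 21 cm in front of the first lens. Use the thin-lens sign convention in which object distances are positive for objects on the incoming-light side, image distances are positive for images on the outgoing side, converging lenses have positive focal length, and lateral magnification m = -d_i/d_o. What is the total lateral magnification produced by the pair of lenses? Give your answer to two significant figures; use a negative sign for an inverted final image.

-0.22

Lens 1: 1/d_i1 = 1/f_1 - 1/d_o1 = 1/6 - 1/21 = 0.11905 cm^-1, so d_i1 = 8.400 cm.
m_1 = -(8.400)/21 = -0.4000.
That image sits 6.600 cm in front of the second lens, so d_o2 = 6.600 cm.
Lens 2: 1/d_i2 = 1/f_2 - 1/d_o2 = 1/(-8) - 1/(6.600) = -0.27652 cm^-1, so d_i2 = -3.616 cm.
m_2 = -(-3.616)/(6.600) = 0.5479.
Total m = m_1 x m_2 = (-0.4000)(0.5479) = -0.2192.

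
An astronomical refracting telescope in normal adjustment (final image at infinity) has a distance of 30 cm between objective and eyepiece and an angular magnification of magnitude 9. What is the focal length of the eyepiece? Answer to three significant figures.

In normal adjustment the tube length equals f_obj + f_eye and |M| = f_obj/f_eye.
So f_obj = 9 f_eye and 9 f_eye + f_eye = 30 cm, giving f_eye = 30/10 = 3.000 cm and f_obj = 27.000 cm.

3.00 cm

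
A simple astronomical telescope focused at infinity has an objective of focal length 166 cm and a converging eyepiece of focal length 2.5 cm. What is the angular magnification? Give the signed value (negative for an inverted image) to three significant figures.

M = -f_obj/f_eye = -166/(2.5) = -66.400.

-66.4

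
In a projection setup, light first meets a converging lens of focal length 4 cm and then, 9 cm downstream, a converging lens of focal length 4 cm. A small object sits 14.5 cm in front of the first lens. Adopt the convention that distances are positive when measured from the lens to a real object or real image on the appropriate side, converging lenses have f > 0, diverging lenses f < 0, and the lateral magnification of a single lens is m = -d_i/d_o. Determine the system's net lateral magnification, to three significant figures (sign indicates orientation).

First lens: d_i1 = 1/(1/4 - 1/14.5) = 5.524 cm.
m_1 = -(5.524)/14.5 = -0.3810.
That image sits 3.476 cm in front of the second lens, so d_o2 = 3.476 cm.
Second lens: d_i2 = 1/(1/4 - 1/(3.476)) = -26.545 cm.
m_2 = -(-26.545)/(3.476) = 7.6364.
Overall magnification: m = m_1 m_2 = -2.9091.

-2.91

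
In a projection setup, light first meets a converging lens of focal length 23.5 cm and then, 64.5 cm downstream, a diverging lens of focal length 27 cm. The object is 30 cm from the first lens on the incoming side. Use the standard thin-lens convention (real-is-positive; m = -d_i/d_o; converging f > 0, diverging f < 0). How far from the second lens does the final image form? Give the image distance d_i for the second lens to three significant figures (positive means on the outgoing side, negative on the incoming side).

Lens 1: 1/d_i1 = 1/f_1 - 1/d_o1 = 1/23.5 - 1/30 = 0.00922 cm^-1, so d_i1 = 108.462 cm.
This image would form 108.462 cm past lens 1, i.e. 43.962 cm beyond lens 2, so it is a virtual object for lens 2: d_o2 = 64.5 - 108.462 = -43.962 cm.
Lens 2: 1/d_i2 = 1/f_2 - 1/d_o2 = 1/(-27) - 1/(-43.962) = -0.01429 cm^-1, so d_i2 = -69.980 cm.

-70.0 cm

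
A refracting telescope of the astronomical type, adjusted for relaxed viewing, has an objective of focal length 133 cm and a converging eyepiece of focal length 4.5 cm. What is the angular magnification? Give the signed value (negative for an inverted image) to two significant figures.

M = -f_obj/f_eye = -133/(4.5) = -29.556.

-30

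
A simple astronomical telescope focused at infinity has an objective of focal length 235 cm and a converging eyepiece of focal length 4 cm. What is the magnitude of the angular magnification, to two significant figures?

59

|M| = f_obj/|f_eye| = 235/4 = 58.750.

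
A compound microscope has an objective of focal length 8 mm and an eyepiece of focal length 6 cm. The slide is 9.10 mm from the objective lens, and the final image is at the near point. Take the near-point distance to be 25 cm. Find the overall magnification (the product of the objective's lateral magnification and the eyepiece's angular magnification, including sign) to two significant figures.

Convert to cm: f_obj = 8 mm = 0.8 cm; d_o = 9.10 mm = 0.91 cm.
Objective: 1/d_i = 1/f_obj - 1/d_o = 1/0.8 - 1/0.91 = 0.15110 cm^-1, so d_i = 6.618 cm.
m_obj = -d_i/d_o = -6.618/0.91 = -7.273.
Eyepiece angular magnification (image at near point): M_eye = 1 + D/f_e = 1 + 25/6 = 5.167.
Overall M = m_obj x M_eye = (-7.273)(5.167) = -37.58.

-38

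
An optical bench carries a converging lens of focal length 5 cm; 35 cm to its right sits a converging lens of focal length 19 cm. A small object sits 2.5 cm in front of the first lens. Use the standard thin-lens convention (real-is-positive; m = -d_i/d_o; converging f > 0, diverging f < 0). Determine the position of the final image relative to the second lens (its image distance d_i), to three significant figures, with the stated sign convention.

Lens 1: 1/d_i1 = 1/f_1 - 1/d_o1 = 1/5 - 1/2.5 = -0.20000 cm^-1, so d_i1 = -5.000 cm.
The intermediate image is virtual, 5.000 cm to the left of lens 1, so d_o2 = L - d_i1 = 35 - (-5.000) = 40.000 cm.
Lens 2: 1/d_i2 = 1/f_2 - 1/d_o2 = 1/19 - 1/(40.000) = 0.02763 cm^-1, so d_i2 = 36.190 cm.

36.2 cm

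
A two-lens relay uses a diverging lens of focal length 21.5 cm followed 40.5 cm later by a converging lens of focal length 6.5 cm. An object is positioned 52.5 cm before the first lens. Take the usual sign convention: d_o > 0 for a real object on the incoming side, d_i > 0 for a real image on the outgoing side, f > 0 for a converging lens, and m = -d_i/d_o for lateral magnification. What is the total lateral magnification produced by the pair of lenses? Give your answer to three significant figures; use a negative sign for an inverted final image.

First lens: d_i1 = 1/(1/(-21.5) - 1/52.5) = -15.253 cm.
m_1 = -(-15.253)/52.5 = 0.2905.
With d_i1 < 0 the first image is virtual and lies on the object side; the object distance for lens 2 is d_o2 = 40.5 - (-15.253) = 55.753 cm.
Second lens: d_i2 = 1/(1/6.5 - 1/(55.753)) = 7.358 cm.
m_2 = -(7.358)/(55.753) = -0.1320.
Overall magnification: m = m_1 m_2 = -0.0383.

-0.0383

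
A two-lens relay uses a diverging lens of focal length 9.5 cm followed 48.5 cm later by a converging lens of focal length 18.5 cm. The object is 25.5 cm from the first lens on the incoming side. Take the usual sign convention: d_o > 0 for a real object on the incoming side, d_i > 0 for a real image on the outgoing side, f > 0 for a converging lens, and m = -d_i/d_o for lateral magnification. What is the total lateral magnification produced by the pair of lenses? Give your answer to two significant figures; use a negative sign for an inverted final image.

Lens 1: 1/d_i1 = 1/f_1 - 1/d_o1 = 1/(-9.5) - 1/25.5 = -0.14448 cm^-1, so d_i1 = -6.921 cm.
m_1 = -(-6.921)/25.5 = 0.2714.
The intermediate image is virtual, 6.921 cm to the left of lens 1, so d_o2 = L - d_i1 = 48.5 - (-6.921) = 55.421 cm.
Lens 2: 1/d_i2 = 1/f_2 - 1/d_o2 = 1/18.5 - 1/(55.421) = 0.03601 cm^-1, so d_i2 = 27.770 cm.
m_2 = -(27.770)/(55.421) = -0.5011.
Overall magnification: m = m_1 m_2 = -0.1360.

-0.14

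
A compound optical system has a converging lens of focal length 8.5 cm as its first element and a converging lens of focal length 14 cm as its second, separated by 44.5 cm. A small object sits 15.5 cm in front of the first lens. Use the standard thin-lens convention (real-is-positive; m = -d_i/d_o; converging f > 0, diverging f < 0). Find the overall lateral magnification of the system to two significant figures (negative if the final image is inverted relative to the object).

1.5

Lens 1: 1/d_i1 = 1/f_1 - 1/d_o1 = 1/8.5 - 1/15.5 = 0.05313 cm^-1, so d_i1 = 18.821 cm.
m_1 = -(18.821)/15.5 = -1.2143.
The intermediate image is 18.821 cm to the right of lens 1, so d_o2 = L - d_i1 = 44.5 - 18.821 = 25.679 cm.
Lens 2: 1/d_i2 = 1/f_2 - 1/d_o2 = 1/14 - 1/(25.679) = 0.03249 cm^-1, so d_i2 = 30.783 cm.
m_2 = -(30.783)/(25.679) = -1.1988.
Overall magnification: m = m_1 m_2 = 1.4557.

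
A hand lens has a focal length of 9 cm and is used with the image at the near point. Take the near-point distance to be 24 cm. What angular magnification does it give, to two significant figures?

M = 1 + D/f = 1 + 24/9 = 3.667.

3.7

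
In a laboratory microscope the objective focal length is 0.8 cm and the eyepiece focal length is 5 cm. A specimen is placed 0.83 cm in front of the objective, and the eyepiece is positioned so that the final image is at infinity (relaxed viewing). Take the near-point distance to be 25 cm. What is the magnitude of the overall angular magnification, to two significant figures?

Objective: 1/d_i = 1/f_obj - 1/d_o = 1/0.8 - 1/0.83 = 0.04518 cm^-1, so d_i = 22.133 cm.
m_obj = -d_i/d_o = -22.133/0.83 = -26.667.
Eyepiece angular magnification (image at infinity): M_eye = D/f_e = 25/5 = 5.000.
Overall M = m_obj x M_eye = (-26.667)(5.000) = -133.33.
|M| = 133.33.

130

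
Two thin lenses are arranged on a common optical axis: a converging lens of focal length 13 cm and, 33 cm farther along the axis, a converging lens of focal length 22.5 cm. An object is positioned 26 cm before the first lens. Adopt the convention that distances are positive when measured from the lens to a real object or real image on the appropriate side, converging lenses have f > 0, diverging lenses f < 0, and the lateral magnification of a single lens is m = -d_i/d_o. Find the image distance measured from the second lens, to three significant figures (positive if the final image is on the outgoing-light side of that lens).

-10.2 cm

Applying the thin-lens equation to the first lens, 1/13 = 1/26 + 1/d_i1, which gives d_i1 = 26.000 cm.
Object distance for lens 2: d_o2 = 33 - 26.000 = 7.000 cm.
Applying the thin-lens equation again with f_2 = 22.5 cm and d_o2 = 7.000 cm gives d_i2 = -10.161 cm.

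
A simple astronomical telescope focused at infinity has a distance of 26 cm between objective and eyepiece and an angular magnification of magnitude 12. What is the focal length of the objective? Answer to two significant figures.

In normal adjustment the tube length equals f_obj + f_eye and |M| = f_obj/f_eye.
So f_obj = 12 f_eye and 12 f_eye + f_eye = 26 cm, giving f_eye = 26/13 = 2.000 cm and f_obj = 24.000 cm.

24 cm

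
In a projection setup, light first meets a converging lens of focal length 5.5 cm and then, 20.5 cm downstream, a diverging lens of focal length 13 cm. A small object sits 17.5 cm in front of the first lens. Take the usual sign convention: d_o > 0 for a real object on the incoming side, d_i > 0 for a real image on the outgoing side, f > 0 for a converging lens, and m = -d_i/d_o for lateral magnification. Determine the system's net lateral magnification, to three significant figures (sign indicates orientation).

First lens: d_i1 = 1/(1/5.5 - 1/17.5) = 8.021 cm.
m_1 = -(8.021)/17.5 = -0.4583.
The intermediate image is 8.021 cm to the right of lens 1, so d_o2 = L - d_i1 = 20.5 - 8.021 = 12.479 cm.
Second lens: d_i2 = 1/(1/(-13) - 1/(12.479)) = -6.367 cm.
m_2 = -(-6.367)/(12.479) = 0.5102.
Overall magnification: m = m_1 m_2 = -0.2339.

-0.234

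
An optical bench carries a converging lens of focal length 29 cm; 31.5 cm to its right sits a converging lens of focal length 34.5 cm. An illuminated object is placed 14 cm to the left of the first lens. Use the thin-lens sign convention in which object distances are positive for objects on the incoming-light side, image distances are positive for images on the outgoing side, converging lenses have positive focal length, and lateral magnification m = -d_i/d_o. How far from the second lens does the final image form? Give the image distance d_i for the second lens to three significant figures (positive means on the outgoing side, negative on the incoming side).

Applying the thin-lens equation to the first lens, 1/29 = 1/14 + 1/d_i1, which gives d_i1 = -27.067 cm.
With d_i1 < 0 the first image is virtual and lies on the object side; the object distance for lens 2 is d_o2 = 31.5 - (-27.067) = 58.567 cm.
Applying the thin-lens equation again with f_2 = 34.5 cm and d_o2 = 58.567 cm gives d_i2 = 83.956 cm.

84.0 cm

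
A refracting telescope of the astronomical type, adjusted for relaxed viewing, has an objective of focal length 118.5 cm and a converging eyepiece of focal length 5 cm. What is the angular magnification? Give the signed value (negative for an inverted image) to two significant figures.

-24

M = -f_obj/f_eye = -118.5/(5) = -23.700.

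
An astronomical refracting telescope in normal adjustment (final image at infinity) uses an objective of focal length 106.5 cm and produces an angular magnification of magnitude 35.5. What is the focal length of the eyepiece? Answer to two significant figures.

3.0 cm

|M| = f_obj/f_eye, so f_eye = f_obj/|M| = 106.5/35.5 = 3.000 cm.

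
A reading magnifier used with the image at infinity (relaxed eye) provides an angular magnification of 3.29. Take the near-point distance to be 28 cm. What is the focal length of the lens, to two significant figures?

For the image at infinity, M = D/f.
f = D/M = 28/3.29 = 8.511 cm.

8.5 cm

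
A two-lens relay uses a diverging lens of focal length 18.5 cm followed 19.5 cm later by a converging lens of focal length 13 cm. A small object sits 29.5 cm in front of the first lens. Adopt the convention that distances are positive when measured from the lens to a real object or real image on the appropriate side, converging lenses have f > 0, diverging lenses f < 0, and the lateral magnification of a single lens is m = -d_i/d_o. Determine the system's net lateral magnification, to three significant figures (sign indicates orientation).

Lens 1: 1/d_i1 = 1/f_1 - 1/d_o1 = 1/(-18.5) - 1/29.5 = -0.08795 cm^-1, so d_i1 = -11.370 cm.
m_1 = -(-11.370)/29.5 = 0.3854.
With d_i1 < 0 the first image is virtual and lies on the object side; the object distance for lens 2 is d_o2 = 19.5 - (-11.370) = 30.870 cm.
Lens 2: 1/d_i2 = 1/f_2 - 1/d_o2 = 1/13 - 1/(30.870) = 0.04453 cm^-1, so d_i2 = 22.457 cm.
m_2 = -(22.457)/(30.870) = -0.7275.
Total m = m_1 x m_2 = (0.3854)(-0.7275) = -0.2804.

-0.280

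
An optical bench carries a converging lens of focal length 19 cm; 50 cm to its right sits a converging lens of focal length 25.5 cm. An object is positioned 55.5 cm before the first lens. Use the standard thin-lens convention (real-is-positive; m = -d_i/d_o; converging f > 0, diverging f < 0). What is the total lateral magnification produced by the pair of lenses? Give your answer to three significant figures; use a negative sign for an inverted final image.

-3.02

Applying the thin-lens equation to the first lens, 1/19 = 1/55.5 + 1/d_i1, which gives d_i1 = 28.890 cm.
Its lateral magnification is m_1 = -d_i1/d_o1 = -(28.890)/55.5 = -0.5205.
That image sits 21.110 cm in front of the second lens, so d_o2 = 21.110 cm.
Applying the thin-lens equation again with f_2 = 25.5 cm and d_o2 = 21.110 cm gives d_i2 = -122.607 cm.
m_2 = -(-122.607)/(21.110) = 5.8081.
Total m = m_1 x m_2 = (-0.5205)(5.8081) = -3.0234.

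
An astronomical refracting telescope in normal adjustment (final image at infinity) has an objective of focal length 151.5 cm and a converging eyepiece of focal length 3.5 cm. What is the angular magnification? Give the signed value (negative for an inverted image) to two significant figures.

-43

M = -f_obj/f_eye = -151.5/(3.5) = -43.286.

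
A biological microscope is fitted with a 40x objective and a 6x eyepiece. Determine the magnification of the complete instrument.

The overall magnification of a compound microscope is the product of the objective and eyepiece magnifications:
M = M_obj x M_eye = 40 x 6 = 240.

240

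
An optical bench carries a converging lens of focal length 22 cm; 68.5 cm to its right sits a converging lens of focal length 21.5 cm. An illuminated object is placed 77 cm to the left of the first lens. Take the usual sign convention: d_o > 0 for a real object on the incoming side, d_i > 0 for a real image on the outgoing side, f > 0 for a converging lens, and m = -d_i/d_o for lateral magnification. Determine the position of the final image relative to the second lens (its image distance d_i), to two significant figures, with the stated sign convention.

50 cm

Applying the thin-lens equation to the first lens, 1/22 = 1/77 + 1/d_i1, which gives d_i1 = 30.800 cm.
The intermediate image is 30.800 cm to the right of lens 1, so d_o2 = L - d_i1 = 68.5 - 30.800 = 37.700 cm.
Applying the thin-lens equation again with f_2 = 21.5 cm and d_o2 = 37.700 cm gives d_i2 = 50.034 cm.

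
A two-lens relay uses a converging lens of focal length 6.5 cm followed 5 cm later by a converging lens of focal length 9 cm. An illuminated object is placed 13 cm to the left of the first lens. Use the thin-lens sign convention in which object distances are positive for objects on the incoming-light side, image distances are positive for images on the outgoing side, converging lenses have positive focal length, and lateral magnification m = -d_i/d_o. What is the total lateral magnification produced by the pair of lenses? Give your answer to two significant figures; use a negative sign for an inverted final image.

-0.53

Lens 1: 1/d_i1 = 1/f_1 - 1/d_o1 = 1/6.5 - 1/13 = 0.07692 cm^-1, so d_i1 = 13.000 cm.
m_1 = -(13.000)/13 = -1.0000.
Since 13.000 cm > 5 cm, the first image lies past the second lens and serves as a virtual object: d_o2 = L - d_i1 = -8.000 cm.
Lens 2: 1/d_i2 = 1/f_2 - 1/d_o2 = 1/9 - 1/(-8.000) = 0.23611 cm^-1, so d_i2 = 4.235 cm.
m_2 = -(4.235)/(-8.000) = 0.5294.
Overall magnification: m = m_1 m_2 = -0.5294.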